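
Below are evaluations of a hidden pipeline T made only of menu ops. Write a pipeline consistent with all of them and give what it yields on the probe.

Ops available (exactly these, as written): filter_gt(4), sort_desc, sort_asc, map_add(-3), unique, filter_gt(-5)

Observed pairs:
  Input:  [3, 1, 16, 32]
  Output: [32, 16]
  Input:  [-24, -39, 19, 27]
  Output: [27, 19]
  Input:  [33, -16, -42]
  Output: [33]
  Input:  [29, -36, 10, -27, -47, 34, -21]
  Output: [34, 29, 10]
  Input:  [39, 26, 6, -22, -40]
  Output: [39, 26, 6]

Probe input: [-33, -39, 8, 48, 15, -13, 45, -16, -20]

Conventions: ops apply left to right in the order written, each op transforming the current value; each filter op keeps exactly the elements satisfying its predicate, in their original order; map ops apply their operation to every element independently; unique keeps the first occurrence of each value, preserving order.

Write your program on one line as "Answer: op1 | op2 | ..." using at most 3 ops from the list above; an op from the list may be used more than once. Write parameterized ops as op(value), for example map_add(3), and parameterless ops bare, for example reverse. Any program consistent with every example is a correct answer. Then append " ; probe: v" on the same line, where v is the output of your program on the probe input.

filter_gt(4) | sort_desc ; probe: [48, 45, 15, 8]

Check, running the answer program on each example:
  [3, 1, 16, 32] -> [16, 32] -> [32, 16]
  [-24, -39, 19, 27] -> [19, 27] -> [27, 19]
  [33, -16, -42] -> [33] -> [33]
  [29, -36, 10, -27, -47, 34, -21] -> [29, 10, 34] -> [34, 29, 10]
  [39, 26, 6, -22, -40] -> [39, 26, 6] -> [39, 26, 6]
  probe: [-33, -39, 8, 48, 15, -13, 45, -16, -20] -> [8, 48, 15, 45] -> [48, 45, 15, 8]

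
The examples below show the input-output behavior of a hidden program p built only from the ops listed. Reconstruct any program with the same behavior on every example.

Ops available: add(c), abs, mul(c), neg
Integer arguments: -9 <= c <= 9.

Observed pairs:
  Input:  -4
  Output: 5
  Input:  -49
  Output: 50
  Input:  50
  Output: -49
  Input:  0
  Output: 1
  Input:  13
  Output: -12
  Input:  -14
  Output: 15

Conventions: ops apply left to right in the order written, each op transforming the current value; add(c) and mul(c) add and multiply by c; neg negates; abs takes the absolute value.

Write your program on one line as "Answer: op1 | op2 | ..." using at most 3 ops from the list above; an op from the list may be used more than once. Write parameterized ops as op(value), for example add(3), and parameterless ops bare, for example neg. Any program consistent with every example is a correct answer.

add(-1) | neg

Check, running the answer program on each example:
  -4 -> -5 -> 5
  -49 -> -50 -> 50
  50 -> 49 -> -49
  0 -> -1 -> 1
  13 -> 12 -> -12
  -14 -> -15 -> 15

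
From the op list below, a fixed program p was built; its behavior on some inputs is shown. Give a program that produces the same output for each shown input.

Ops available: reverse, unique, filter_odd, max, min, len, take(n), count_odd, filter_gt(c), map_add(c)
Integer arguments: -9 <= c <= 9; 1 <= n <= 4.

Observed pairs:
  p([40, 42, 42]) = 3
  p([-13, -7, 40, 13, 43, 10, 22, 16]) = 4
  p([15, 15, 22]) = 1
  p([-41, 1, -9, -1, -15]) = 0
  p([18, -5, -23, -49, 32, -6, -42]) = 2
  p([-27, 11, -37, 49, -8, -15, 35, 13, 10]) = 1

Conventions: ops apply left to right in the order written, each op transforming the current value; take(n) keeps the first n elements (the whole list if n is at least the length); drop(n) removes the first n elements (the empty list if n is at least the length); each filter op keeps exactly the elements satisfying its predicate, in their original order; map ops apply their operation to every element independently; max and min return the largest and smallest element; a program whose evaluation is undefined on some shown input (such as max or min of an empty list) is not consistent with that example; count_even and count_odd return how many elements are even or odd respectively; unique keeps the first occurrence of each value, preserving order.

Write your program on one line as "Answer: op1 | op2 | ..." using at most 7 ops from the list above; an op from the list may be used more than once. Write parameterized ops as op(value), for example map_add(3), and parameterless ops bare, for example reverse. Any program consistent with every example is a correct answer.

map_add(9) | filter_gt(7) | reverse | filter_odd | map_add(1) | len

Check, running the answer program on each example:
  [40, 42, 42] -> [49, 51, 51] -> [49, 51, 51] -> [51, 51, 49] -> [51, 51, 49] -> [52, 52, 50] -> 3
  [-13, -7, 40, 13, 43, 10, 22, 16] -> [-4, 2, 49, 22, 52, 19, 31, 25] -> [49, 22, 52, 19, 31, 25] -> [25, 31, 19, 52, 22, 49] -> [25, 31, 19, 49] -> [26, 32, 20, 50] -> 4
  [15, 15, 22] -> [24, 24, 31] -> [24, 24, 31] -> [31, 24, 24] -> [31] -> [32] -> 1
  [-41, 1, -9, -1, -15] -> [-32, 10, 0, 8, -6] -> [10, 8] -> [8, 10] -> [] -> [] -> 0
  [18, -5, -23, -49, 32, -6, -42] -> [27, 4, -14, -40, 41, 3, -33] -> [27, 41] -> [41, 27] -> [41, 27] -> [42, 28] -> 2
  [-27, 11, -37, 49, -8, -15, 35, 13, 10] -> [-18, 20, -28, 58, 1, -6, 44, 22, 19] -> [20, 58, 44, 22, 19] -> [19, 22, 44, 58, 20] -> [19] -> [20] -> 1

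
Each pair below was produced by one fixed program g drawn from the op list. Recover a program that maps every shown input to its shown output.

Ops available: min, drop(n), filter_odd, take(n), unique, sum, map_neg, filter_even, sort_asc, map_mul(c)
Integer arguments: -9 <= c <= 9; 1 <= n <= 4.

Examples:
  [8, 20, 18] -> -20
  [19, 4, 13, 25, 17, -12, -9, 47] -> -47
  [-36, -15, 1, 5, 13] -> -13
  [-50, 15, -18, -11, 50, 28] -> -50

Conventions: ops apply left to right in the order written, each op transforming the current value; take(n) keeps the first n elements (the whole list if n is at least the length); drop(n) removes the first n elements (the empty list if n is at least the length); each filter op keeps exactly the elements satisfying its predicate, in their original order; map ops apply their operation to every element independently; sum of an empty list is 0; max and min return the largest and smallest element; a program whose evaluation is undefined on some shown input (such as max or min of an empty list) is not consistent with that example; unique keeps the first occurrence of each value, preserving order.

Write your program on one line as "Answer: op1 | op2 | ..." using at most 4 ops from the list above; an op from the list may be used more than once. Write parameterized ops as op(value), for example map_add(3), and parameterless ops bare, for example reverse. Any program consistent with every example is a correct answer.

map_neg | sort_asc | take(1) | sum

Check, running the answer program on each example:
  [8, 20, 18] -> [-8, -20, -18] -> [-20, -18, -8] -> [-20] -> -20
  [19, 4, 13, 25, 17, -12, -9, 47] -> [-19, -4, -13, -25, -17, 12, 9, -47] -> [-47, -25, -19, -17, -13, -4, 9, 12] -> [-47] -> -47
  [-36, -15, 1, 5, 13] -> [36, 15, -1, -5, -13] -> [-13, -5, -1, 15, 36] -> [-13] -> -13
  [-50, 15, -18, -11, 50, 28] -> [50, -15, 18, 11, -50, -28] -> [-50, -28, -15, 11, 18, 50] -> [-50] -> -50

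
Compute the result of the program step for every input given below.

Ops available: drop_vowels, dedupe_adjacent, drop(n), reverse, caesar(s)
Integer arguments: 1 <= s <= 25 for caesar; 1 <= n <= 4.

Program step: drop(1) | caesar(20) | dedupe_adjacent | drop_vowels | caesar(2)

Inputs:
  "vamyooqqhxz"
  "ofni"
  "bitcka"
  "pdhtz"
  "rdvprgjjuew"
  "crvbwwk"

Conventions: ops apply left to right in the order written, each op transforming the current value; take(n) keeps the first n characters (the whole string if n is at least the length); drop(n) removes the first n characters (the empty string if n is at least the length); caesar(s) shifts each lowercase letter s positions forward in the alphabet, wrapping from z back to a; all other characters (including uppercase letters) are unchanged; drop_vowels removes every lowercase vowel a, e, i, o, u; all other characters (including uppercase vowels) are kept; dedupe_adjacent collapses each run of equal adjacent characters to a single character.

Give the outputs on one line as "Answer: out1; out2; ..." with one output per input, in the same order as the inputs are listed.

"iumdtv"; "bje"; "epy"; "zdpv"; "zrlnfas"; "nrxs"

Execution, op by op:
  "vamyooqqhxz" -> "amyooqqhxz" -> "ugsiikkbrt" -> "ugsikbrt" -> "gskbrt" -> "iumdtv"
  "ofni" -> "fni" -> "zhc" -> "zhc" -> "zhc" -> "bje"
  "bitcka" -> "itcka" -> "cnweu" -> "cnweu" -> "cnw" -> "epy"
  "pdhtz" -> "dhtz" -> "xbnt" -> "xbnt" -> "xbnt" -> "zdpv"
  "rdvprgjjuew" -> "dvprgjjuew" -> "xpjladdoyq" -> "xpjladoyq" -> "xpjldyq" -> "zrlnfas"
  "crvbwwk" -> "rvbwwk" -> "lpvqqe" -> "lpvqe" -> "lpvq" -> "nrxs"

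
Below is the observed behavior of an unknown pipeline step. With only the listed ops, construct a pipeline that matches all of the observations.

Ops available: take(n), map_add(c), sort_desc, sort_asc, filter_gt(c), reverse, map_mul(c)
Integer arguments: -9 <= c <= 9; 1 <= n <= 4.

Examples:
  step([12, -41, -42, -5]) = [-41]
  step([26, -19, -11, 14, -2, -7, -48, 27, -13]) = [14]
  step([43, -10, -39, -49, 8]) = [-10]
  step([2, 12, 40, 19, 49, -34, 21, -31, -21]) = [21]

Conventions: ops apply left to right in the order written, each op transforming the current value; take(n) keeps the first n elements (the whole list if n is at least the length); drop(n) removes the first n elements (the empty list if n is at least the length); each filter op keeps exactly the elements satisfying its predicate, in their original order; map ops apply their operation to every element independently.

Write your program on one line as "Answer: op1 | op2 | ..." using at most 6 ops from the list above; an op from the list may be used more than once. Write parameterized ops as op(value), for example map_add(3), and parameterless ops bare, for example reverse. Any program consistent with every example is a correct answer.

reverse | sort_desc | take(3) | reverse | take(1)

Check, running the answer program on each example:
  [12, -41, -42, -5] -> [-5, -42, -41, 12] -> [12, -5, -41, -42] -> [12, -5, -41] -> [-41, -5, 12] -> [-41]
  [26, -19, -11, 14, -2, -7, -48, 27, -13] -> [-13, 27, -48, -7, -2, 14, -11, -19, 26] -> [27, 26, 14, -2, -7, -11, -13, -19, -48] -> [27, 26, 14] -> [14, 26, 27] -> [14]
  [43, -10, -39, -49, 8] -> [8, -49, -39, -10, 43] -> [43, 8, -10, -39, -49] -> [43, 8, -10] -> [-10, 8, 43] -> [-10]
  [2, 12, 40, 19, 49, -34, 21, -31, -21] -> [-21, -31, 21, -34, 49, 19, 40, 12, 2] -> [49, 40, 21, 19, 12, 2, -21, -31, -34] -> [49, 40, 21] -> [21, 40, 49] -> [21]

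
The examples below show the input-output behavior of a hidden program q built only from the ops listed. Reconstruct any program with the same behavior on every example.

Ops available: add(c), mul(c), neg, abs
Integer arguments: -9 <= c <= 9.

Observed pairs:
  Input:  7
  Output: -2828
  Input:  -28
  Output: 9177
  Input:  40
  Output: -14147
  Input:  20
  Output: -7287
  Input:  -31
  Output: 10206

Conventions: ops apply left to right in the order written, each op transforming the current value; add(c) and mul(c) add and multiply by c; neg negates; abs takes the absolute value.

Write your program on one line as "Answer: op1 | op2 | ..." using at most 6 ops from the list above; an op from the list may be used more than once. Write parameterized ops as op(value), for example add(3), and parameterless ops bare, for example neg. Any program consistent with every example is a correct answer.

mul(7) | add(8) | mul(-7) | add(-5) | mul(7)

Check, running the answer program on each example:
  7 -> 49 -> 57 -> -399 -> -404 -> -2828
  -28 -> -196 -> -188 -> 1316 -> 1311 -> 9177
  40 -> 280 -> 288 -> -2016 -> -2021 -> -14147
  20 -> 140 -> 148 -> -1036 -> -1041 -> -7287
  -31 -> -217 -> -209 -> 1463 -> 1458 -> 10206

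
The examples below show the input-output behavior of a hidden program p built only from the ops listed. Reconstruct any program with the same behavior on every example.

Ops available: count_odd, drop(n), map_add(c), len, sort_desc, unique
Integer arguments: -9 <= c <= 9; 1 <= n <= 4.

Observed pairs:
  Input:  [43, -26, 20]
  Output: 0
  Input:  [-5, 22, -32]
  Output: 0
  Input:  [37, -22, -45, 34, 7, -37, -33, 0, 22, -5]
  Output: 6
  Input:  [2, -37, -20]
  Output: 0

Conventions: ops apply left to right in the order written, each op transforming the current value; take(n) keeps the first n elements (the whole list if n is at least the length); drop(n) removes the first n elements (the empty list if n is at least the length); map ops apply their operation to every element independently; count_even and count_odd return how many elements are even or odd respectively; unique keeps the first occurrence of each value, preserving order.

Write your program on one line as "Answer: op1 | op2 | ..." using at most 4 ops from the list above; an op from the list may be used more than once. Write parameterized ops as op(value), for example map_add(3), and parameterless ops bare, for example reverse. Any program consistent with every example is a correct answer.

drop(2) | drop(2) | len

Check, running the answer program on each example:
  [43, -26, 20] -> [20] -> [] -> 0
  [-5, 22, -32] -> [-32] -> [] -> 0
  [37, -22, -45, 34, 7, -37, -33, 0, 22, -5] -> [-45, 34, 7, -37, -33, 0, 22, -5] -> [7, -37, -33, 0, 22, -5] -> 6
  [2, -37, -20] -> [-20] -> [] -> 0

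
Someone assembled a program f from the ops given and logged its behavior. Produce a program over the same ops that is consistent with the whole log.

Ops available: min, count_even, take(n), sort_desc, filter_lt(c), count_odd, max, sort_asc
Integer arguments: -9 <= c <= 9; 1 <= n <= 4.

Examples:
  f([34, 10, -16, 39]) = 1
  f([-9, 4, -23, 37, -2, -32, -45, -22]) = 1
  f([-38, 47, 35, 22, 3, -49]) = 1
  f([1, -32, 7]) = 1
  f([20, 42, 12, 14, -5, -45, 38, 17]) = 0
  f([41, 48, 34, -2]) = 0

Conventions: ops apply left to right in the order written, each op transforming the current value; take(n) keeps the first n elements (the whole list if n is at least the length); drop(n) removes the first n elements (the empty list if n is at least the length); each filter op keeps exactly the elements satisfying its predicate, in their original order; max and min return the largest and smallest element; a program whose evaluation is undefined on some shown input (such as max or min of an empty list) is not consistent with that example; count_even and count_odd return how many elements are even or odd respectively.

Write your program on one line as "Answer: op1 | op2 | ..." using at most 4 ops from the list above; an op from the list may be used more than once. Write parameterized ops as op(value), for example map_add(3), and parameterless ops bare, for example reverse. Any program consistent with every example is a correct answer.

take(3) | filter_lt(9) | count_even

Check, running the answer program on each example:
  [34, 10, -16, 39] -> [34, 10, -16] -> [-16] -> 1
  [-9, 4, -23, 37, -2, -32, -45, -22] -> [-9, 4, -23] -> [-9, 4, -23] -> 1
  [-38, 47, 35, 22, 3, -49] -> [-38, 47, 35] -> [-38] -> 1
  [1, -32, 7] -> [1, -32, 7] -> [1, -32, 7] -> 1
  [20, 42, 12, 14, -5, -45, 38, 17] -> [20, 42, 12] -> [] -> 0
  [41, 48, 34, -2] -> [41, 48, 34] -> [] -> 0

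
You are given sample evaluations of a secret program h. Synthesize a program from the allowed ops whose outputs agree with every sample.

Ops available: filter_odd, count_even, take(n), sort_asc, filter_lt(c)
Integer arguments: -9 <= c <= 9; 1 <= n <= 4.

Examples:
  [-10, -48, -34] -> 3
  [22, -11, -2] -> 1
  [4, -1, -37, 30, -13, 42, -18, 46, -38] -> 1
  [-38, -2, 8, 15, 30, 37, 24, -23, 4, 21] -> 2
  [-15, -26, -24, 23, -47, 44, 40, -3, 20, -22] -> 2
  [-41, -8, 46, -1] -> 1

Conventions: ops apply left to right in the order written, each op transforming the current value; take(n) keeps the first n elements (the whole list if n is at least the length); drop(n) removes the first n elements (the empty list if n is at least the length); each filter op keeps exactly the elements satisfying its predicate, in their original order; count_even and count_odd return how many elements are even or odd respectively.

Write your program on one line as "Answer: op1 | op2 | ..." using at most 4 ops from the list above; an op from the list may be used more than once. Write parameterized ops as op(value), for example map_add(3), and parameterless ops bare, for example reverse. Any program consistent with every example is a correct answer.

filter_lt(5) | take(3) | count_even

Check, running the answer program on each example:
  [-10, -48, -34] -> [-10, -48, -34] -> [-10, -48, -34] -> 3
  [22, -11, -2] -> [-11, -2] -> [-11, -2] -> 1
  [4, -1, -37, 30, -13, 42, -18, 46, -38] -> [4, -1, -37, -13, -18, -38] -> [4, -1, -37] -> 1
  [-38, -2, 8, 15, 30, 37, 24, -23, 4, 21] -> [-38, -2, -23, 4] -> [-38, -2, -23] -> 2
  [-15, -26, -24, 23, -47, 44, 40, -3, 20, -22] -> [-15, -26, -24, -47, -3, -22] -> [-15, -26, -24] -> 2
  [-41, -8, 46, -1] -> [-41, -8, -1] -> [-41, -8, -1] -> 1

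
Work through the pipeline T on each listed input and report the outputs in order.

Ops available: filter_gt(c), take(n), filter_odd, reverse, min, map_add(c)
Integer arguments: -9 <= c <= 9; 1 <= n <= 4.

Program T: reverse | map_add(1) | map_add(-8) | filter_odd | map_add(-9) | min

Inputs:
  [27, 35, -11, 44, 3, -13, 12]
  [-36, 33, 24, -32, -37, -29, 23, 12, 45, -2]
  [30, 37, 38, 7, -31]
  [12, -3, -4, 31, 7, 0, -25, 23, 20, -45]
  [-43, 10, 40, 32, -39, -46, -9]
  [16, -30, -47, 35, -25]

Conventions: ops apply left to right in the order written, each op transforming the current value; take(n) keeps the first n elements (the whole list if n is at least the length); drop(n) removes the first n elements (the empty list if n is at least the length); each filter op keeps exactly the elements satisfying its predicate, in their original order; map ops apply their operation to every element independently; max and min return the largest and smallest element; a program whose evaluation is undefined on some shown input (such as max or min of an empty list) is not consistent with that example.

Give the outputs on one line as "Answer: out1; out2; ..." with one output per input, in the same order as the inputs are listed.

-4; -52; 14; -20; -62; -46

Execution, op by op:
  [27, 35, -11, 44, 3, -13, 12] -> [12, -13, 3, 44, -11, 35, 27] -> [13, -12, 4, 45, -10, 36, 28] -> [5, -20, -4, 37, -18, 28, 20] -> [5, 37] -> [-4, 28] -> -4
  [-36, 33, 24, -32, -37, -29, 23, 12, 45, -2] -> [-2, 45, 12, 23, -29, -37, -32, 24, 33, -36] -> [-1, 46, 13, 24, -28, -36, -31, 25, 34, -35] -> [-9, 38, 5, 16, -36, -44, -39, 17, 26, -43] -> [-9, 5, -39, 17, -43] -> [-18, -4, -48, 8, -52] -> -52
  [30, 37, 38, 7, -31] -> [-31, 7, 38, 37, 30] -> [-30, 8, 39, 38, 31] -> [-38, 0, 31, 30, 23] -> [31, 23] -> [22, 14] -> 14
  [12, -3, -4, 31, 7, 0, -25, 23, 20, -45] -> [-45, 20, 23, -25, 0, 7, 31, -4, -3, 12] -> [-44, 21, 24, -24, 1, 8, 32, -3, -2, 13] -> [-52, 13, 16, -32, -7, 0, 24, -11, -10, 5] -> [13, -7, -11, 5] -> [4, -16, -20, -4] -> -20
  [-43, 10, 40, 32, -39, -46, -9] -> [-9, -46, -39, 32, 40, 10, -43] -> [-8, -45, -38, 33, 41, 11, -42] -> [-16, -53, -46, 25, 33, 3, -50] -> [-53, 25, 33, 3] -> [-62, 16, 24, -6] -> -62
  [16, -30, -47, 35, -25] -> [-25, 35, -47, -30, 16] -> [-24, 36, -46, -29, 17] -> [-32, 28, -54, -37, 9] -> [-37, 9] -> [-46, 0] -> -46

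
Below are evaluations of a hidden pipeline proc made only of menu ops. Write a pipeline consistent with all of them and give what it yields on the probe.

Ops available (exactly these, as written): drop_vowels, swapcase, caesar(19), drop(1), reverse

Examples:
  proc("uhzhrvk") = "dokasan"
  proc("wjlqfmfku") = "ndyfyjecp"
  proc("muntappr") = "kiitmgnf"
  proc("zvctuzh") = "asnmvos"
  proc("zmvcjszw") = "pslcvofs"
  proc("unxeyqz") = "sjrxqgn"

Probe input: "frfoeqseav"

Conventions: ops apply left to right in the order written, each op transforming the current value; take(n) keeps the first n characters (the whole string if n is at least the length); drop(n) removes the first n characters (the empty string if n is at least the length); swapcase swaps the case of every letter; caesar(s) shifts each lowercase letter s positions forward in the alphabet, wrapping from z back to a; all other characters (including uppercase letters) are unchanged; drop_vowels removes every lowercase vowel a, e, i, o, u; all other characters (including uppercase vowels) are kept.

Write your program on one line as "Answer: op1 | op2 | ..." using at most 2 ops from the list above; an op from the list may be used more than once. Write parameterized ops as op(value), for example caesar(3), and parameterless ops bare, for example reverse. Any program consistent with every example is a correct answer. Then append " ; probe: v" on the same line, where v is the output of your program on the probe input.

reverse | caesar(19) ; probe: "otxljxhyky"

Check, running the answer program on each example:
  "uhzhrvk" -> "kvrhzhu" -> "dokasan"
  "wjlqfmfku" -> "ukfmfqljw" -> "ndyfyjecp"
  "muntappr" -> "rppatnum" -> "kiitmgnf"
  "zvctuzh" -> "hzutcvz" -> "asnmvos"
  "zmvcjszw" -> "wzsjcvmz" -> "pslcvofs"
  "unxeyqz" -> "zqyexnu" -> "sjrxqgn"
  probe: "frfoeqseav" -> "vaesqeofrf" -> "otxljxhyky"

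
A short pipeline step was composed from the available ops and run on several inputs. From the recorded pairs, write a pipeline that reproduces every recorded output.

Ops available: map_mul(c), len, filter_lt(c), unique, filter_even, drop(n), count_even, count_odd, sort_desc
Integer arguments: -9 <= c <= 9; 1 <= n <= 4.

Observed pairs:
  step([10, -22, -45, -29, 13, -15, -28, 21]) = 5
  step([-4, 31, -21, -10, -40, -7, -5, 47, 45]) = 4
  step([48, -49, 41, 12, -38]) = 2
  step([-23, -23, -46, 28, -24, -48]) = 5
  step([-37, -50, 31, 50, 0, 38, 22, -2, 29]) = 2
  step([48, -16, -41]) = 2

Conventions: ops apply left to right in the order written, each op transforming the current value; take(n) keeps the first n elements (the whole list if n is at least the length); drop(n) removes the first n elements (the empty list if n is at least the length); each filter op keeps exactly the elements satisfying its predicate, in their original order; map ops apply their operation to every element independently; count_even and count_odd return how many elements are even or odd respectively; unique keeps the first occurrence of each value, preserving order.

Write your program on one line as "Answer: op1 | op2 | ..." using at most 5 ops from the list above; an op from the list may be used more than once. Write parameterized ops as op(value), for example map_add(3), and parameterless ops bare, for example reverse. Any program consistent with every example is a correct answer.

filter_lt(3) | filter_lt(-6) | map_mul(8) | sort_desc | len

Check, running the answer program on each example:
  [10, -22, -45, -29, 13, -15, -28, 21] -> [-22, -45, -29, -15, -28] -> [-22, -45, -29, -15, -28] -> [-176, -360, -232, -120, -224] -> [-120, -176, -224, -232, -360] -> 5
  [-4, 31, -21, -10, -40, -7, -5, 47, 45] -> [-4, -21, -10, -40, -7, -5] -> [-21, -10, -40, -7] -> [-168, -80, -320, -56] -> [-56, -80, -168, -320] -> 4
  [48, -49, 41, 12, -38] -> [-49, -38] -> [-49, -38] -> [-392, -304] -> [-304, -392] -> 2
  [-23, -23, -46, 28, -24, -48] -> [-23, -23, -46, -24, -48] -> [-23, -23, -46, -24, -48] -> [-184, -184, -368, -192, -384] -> [-184, -184, -192, -368, -384] -> 5
  [-37, -50, 31, 50, 0, 38, 22, -2, 29] -> [-37, -50, 0, -2] -> [-37, -50] -> [-296, -400] -> [-296, -400] -> 2
  [48, -16, -41] -> [-16, -41] -> [-16, -41] -> [-128, -328] -> [-128, -328] -> 2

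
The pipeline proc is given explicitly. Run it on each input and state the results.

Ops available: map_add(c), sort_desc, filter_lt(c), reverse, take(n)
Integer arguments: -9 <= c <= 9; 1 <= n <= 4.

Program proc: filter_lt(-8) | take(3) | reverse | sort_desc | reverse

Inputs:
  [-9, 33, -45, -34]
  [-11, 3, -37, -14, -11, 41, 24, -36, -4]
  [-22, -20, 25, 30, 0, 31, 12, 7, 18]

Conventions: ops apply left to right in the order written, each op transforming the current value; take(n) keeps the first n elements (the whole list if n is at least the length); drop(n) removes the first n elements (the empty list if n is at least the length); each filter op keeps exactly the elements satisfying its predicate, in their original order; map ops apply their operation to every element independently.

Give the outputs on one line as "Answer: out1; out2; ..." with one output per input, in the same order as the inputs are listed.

Execution, op by op:
  [-9, 33, -45, -34] -> [-9, -45, -34] -> [-9, -45, -34] -> [-34, -45, -9] -> [-9, -34, -45] -> [-45, -34, -9]
  [-11, 3, -37, -14, -11, 41, 24, -36, -4] -> [-11, -37, -14, -11, -36] -> [-11, -37, -14] -> [-14, -37, -11] -> [-11, -14, -37] -> [-37, -14, -11]
  [-22, -20, 25, 30, 0, 31, 12, 7, 18] -> [-22, -20] -> [-22, -20] -> [-20, -22] -> [-20, -22] -> [-22, -20]

[-45, -34, -9]; [-37, -14, -11]; [-22, -20]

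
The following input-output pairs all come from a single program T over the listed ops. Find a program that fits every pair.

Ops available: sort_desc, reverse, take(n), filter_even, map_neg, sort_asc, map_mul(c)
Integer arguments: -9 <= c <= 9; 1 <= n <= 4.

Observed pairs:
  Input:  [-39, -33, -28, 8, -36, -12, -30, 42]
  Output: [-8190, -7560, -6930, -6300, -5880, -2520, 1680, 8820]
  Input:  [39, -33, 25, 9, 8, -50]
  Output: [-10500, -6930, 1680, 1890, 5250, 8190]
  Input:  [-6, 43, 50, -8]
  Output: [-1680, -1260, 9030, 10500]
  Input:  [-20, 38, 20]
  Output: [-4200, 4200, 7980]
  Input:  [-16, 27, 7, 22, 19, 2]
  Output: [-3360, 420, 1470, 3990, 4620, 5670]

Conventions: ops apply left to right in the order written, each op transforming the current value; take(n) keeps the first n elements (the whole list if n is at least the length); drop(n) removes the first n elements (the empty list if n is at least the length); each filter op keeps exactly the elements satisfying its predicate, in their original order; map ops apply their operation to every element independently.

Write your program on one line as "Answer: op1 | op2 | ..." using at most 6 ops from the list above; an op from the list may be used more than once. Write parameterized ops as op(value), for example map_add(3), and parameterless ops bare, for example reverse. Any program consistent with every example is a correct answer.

map_mul(-6) | sort_desc | map_mul(7) | map_mul(5) | map_neg

Check, running the answer program on each example:
  [-39, -33, -28, 8, -36, -12, -30, 42] -> [234, 198, 168, -48, 216, 72, 180, -252] -> [234, 216, 198, 180, 168, 72, -48, -252] -> [1638, 1512, 1386, 1260, 1176, 504, -336, -1764] -> [8190, 7560, 6930, 6300, 5880, 2520, -1680, -8820] -> [-8190, -7560, -6930, -6300, -5880, -2520, 1680, 8820]
  [39, -33, 25, 9, 8, -50] -> [-234, 198, -150, -54, -48, 300] -> [300, 198, -48, -54, -150, -234] -> [2100, 1386, -336, -378, -1050, -1638] -> [10500, 6930, -1680, -1890, -5250, -8190] -> [-10500, -6930, 1680, 1890, 5250, 8190]
  [-6, 43, 50, -8] -> [36, -258, -300, 48] -> [48, 36, -258, -300] -> [336, 252, -1806, -2100] -> [1680, 1260, -9030, -10500] -> [-1680, -1260, 9030, 10500]
  [-20, 38, 20] -> [120, -228, -120] -> [120, -120, -228] -> [840, -840, -1596] -> [4200, -4200, -7980] -> [-4200, 4200, 7980]
  [-16, 27, 7, 22, 19, 2] -> [96, -162, -42, -132, -114, -12] -> [96, -12, -42, -114, -132, -162] -> [672, -84, -294, -798, -924, -1134] -> [3360, -420, -1470, -3990, -4620, -5670] -> [-3360, 420, 1470, 3990, 4620, 5670]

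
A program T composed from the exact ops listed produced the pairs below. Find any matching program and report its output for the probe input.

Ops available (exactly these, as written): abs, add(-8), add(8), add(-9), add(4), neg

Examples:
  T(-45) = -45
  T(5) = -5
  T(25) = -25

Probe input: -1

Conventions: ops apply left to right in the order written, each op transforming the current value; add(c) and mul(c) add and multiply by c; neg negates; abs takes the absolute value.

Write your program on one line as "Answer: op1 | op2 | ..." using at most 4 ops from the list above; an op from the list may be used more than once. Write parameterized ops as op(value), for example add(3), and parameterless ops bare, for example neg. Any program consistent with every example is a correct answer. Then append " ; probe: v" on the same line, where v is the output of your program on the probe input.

neg | abs | neg ; probe: -1

Check, running the answer program on each example:
  -45 -> 45 -> 45 -> -45
  5 -> -5 -> 5 -> -5
  25 -> -25 -> 25 -> -25
  probe: -1 -> 1 -> 1 -> -1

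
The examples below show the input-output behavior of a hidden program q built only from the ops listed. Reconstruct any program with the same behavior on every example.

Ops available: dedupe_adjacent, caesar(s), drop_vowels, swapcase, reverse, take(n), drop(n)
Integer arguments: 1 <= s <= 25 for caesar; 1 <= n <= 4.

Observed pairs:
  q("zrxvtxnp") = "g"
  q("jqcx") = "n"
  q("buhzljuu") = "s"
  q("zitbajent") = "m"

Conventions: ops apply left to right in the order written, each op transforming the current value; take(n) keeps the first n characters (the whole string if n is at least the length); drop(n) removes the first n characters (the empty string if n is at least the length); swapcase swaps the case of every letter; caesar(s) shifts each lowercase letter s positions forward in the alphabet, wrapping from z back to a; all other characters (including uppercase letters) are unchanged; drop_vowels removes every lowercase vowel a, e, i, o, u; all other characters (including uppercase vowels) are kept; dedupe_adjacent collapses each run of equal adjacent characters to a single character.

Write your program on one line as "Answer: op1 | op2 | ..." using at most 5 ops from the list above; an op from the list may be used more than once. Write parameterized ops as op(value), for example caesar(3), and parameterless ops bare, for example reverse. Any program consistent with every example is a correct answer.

drop(2) | caesar(11) | drop_vowels | take(1)

Check, running the answer program on each example:
  "zrxvtxnp" -> "xvtxnp" -> "igeiya" -> "gy" -> "g"
  "jqcx" -> "cx" -> "ni" -> "n" -> "n"
  "buhzljuu" -> "hzljuu" -> "skwuff" -> "skwff" -> "s"
  "zitbajent" -> "tbajent" -> "emlupye" -> "mlpy" -> "m"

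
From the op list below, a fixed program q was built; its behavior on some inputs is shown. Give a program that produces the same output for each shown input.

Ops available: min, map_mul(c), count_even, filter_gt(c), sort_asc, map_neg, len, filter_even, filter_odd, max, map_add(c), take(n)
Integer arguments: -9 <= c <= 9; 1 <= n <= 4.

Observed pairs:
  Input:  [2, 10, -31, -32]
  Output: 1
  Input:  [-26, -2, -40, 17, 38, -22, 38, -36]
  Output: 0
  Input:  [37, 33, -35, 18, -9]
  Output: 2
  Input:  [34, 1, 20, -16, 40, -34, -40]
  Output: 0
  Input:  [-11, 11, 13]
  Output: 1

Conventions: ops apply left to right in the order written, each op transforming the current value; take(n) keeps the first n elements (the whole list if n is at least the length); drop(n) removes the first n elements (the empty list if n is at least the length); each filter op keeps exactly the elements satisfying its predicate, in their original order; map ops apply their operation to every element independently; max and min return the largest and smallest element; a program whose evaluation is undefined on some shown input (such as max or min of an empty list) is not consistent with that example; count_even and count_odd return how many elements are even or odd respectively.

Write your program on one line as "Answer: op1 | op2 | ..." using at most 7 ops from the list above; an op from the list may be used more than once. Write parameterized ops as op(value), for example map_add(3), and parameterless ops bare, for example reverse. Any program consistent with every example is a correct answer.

map_mul(5) | filter_odd | map_mul(-3) | filter_gt(9) | sort_asc | len

Check, running the answer program on each example:
  [2, 10, -31, -32] -> [10, 50, -155, -160] -> [-155] -> [465] -> [465] -> [465] -> 1
  [-26, -2, -40, 17, 38, -22, 38, -36] -> [-130, -10, -200, 85, 190, -110, 190, -180] -> [85] -> [-255] -> [] -> [] -> 0
  [37, 33, -35, 18, -9] -> [185, 165, -175, 90, -45] -> [185, 165, -175, -45] -> [-555, -495, 525, 135] -> [525, 135] -> [135, 525] -> 2
  [34, 1, 20, -16, 40, -34, -40] -> [170, 5, 100, -80, 200, -170, -200] -> [5] -> [-15] -> [] -> [] -> 0
  [-11, 11, 13] -> [-55, 55, 65] -> [-55, 55, 65] -> [165, -165, -195] -> [165] -> [165] -> 1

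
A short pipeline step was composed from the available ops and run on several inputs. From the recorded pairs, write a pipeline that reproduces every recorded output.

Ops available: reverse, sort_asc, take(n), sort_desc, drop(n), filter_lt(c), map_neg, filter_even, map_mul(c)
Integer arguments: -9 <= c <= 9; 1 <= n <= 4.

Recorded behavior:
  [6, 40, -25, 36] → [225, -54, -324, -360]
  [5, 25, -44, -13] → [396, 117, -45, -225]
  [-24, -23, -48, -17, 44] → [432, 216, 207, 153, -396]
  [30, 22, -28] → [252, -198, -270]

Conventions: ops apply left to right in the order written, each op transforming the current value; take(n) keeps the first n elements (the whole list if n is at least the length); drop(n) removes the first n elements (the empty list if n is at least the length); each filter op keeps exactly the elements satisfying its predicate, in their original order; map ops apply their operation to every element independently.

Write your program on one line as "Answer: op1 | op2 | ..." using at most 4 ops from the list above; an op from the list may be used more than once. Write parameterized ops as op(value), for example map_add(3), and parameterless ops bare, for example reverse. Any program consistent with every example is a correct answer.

map_neg | sort_desc | map_neg | map_mul(-9)

Check, running the answer program on each example:
  [6, 40, -25, 36] -> [-6, -40, 25, -36] -> [25, -6, -36, -40] -> [-25, 6, 36, 40] -> [225, -54, -324, -360]
  [5, 25, -44, -13] -> [-5, -25, 44, 13] -> [44, 13, -5, -25] -> [-44, -13, 5, 25] -> [396, 117, -45, -225]
  [-24, -23, -48, -17, 44] -> [24, 23, 48, 17, -44] -> [48, 24, 23, 17, -44] -> [-48, -24, -23, -17, 44] -> [432, 216, 207, 153, -396]
  [30, 22, -28] -> [-30, -22, 28] -> [28, -22, -30] -> [-28, 22, 30] -> [252, -198, -270]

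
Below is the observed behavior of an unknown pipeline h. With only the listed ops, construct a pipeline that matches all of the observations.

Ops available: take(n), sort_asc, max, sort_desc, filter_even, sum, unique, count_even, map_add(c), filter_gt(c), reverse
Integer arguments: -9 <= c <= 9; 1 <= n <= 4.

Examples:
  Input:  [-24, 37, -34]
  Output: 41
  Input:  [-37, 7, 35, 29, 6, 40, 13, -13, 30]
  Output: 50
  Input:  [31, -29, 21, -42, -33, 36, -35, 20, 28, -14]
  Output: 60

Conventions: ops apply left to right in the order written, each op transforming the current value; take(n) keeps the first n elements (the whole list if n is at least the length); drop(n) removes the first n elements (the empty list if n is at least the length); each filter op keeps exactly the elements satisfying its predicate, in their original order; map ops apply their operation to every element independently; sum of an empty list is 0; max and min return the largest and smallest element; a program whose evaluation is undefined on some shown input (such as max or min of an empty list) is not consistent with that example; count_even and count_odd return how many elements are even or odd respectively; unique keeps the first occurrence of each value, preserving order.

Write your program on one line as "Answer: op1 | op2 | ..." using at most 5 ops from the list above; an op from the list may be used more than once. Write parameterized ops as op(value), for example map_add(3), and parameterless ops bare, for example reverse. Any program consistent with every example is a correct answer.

take(3) | filter_gt(-8) | map_add(4) | sum

Check, running the answer program on each example:
  [-24, 37, -34] -> [-24, 37, -34] -> [37] -> [41] -> 41
  [-37, 7, 35, 29, 6, 40, 13, -13, 30] -> [-37, 7, 35] -> [7, 35] -> [11, 39] -> 50
  [31, -29, 21, -42, -33, 36, -35, 20, 28, -14] -> [31, -29, 21] -> [31, 21] -> [35, 25] -> 60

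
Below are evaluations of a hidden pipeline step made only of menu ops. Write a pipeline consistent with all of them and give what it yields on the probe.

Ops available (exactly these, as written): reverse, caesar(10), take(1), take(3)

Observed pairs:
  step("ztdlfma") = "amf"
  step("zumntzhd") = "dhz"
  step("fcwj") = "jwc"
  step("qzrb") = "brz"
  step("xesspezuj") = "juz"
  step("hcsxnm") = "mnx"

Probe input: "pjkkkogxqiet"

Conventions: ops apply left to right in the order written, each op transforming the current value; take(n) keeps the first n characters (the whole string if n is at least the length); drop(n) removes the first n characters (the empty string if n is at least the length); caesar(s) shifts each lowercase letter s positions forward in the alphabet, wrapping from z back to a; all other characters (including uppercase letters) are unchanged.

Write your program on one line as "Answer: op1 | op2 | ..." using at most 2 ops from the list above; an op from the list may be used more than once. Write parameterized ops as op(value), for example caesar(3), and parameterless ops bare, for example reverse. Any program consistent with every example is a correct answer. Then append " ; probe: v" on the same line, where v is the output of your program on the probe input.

reverse | take(3) ; probe: "tei"

Check, running the answer program on each example:
  "ztdlfma" -> "amfldtz" -> "amf"
  "zumntzhd" -> "dhztnmuz" -> "dhz"
  "fcwj" -> "jwcf" -> "jwc"
  "qzrb" -> "brzq" -> "brz"
  "xesspezuj" -> "juzepssex" -> "juz"
  "hcsxnm" -> "mnxsch" -> "mnx"
  probe: "pjkkkogxqiet" -> "teiqxgokkkjp" -> "tei"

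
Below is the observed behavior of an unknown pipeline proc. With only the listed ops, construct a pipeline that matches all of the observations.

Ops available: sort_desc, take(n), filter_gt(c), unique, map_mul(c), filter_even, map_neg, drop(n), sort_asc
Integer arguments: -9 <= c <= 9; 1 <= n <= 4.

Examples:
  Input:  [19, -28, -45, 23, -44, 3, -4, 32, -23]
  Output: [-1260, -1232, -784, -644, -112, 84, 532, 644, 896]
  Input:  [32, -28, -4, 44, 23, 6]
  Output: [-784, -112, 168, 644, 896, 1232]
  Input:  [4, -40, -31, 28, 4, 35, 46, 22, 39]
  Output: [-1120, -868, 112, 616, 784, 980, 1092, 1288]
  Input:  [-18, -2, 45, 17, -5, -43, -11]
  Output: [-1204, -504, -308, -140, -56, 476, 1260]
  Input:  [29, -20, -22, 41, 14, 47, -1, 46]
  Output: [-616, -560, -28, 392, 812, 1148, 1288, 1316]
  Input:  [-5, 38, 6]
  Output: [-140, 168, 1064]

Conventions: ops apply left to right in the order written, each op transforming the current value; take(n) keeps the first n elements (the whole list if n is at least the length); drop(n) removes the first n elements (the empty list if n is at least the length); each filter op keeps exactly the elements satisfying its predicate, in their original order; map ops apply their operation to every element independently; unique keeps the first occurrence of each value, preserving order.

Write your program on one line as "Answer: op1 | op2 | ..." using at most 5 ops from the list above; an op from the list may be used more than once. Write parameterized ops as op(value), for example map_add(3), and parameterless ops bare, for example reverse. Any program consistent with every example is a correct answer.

unique | map_mul(-7) | sort_desc | map_mul(-4)

Check, running the answer program on each example:
  [19, -28, -45, 23, -44, 3, -4, 32, -23] -> [19, -28, -45, 23, -44, 3, -4, 32, -23] -> [-133, 196, 315, -161, 308, -21, 28, -224, 161] -> [315, 308, 196, 161, 28, -21, -133, -161, -224] -> [-1260, -1232, -784, -644, -112, 84, 532, 644, 896]
  [32, -28, -4, 44, 23, 6] -> [32, -28, -4, 44, 23, 6] -> [-224, 196, 28, -308, -161, -42] -> [196, 28, -42, -161, -224, -308] -> [-784, -112, 168, 644, 896, 1232]
  [4, -40, -31, 28, 4, 35, 46, 22, 39] -> [4, -40, -31, 28, 35, 46, 22, 39] -> [-28, 280, 217, -196, -245, -322, -154, -273] -> [280, 217, -28, -154, -196, -245, -273, -322] -> [-1120, -868, 112, 616, 784, 980, 1092, 1288]
  [-18, -2, 45, 17, -5, -43, -11] -> [-18, -2, 45, 17, -5, -43, -11] -> [126, 14, -315, -119, 35, 301, 77] -> [301, 126, 77, 35, 14, -119, -315] -> [-1204, -504, -308, -140, -56, 476, 1260]
  [29, -20, -22, 41, 14, 47, -1, 46] -> [29, -20, -22, 41, 14, 47, -1, 46] -> [-203, 140, 154, -287, -98, -329, 7, -322] -> [154, 140, 7, -98, -203, -287, -322, -329] -> [-616, -560, -28, 392, 812, 1148, 1288, 1316]
  [-5, 38, 6] -> [-5, 38, 6] -> [35, -266, -42] -> [35, -42, -266] -> [-140, 168, 1064]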